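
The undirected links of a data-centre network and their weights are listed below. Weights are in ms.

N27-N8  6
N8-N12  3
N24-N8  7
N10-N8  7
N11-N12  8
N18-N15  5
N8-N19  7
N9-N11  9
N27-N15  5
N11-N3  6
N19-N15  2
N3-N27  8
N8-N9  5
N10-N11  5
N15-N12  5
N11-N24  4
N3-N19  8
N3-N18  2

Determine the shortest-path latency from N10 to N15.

15 ms

Candidate routes:
N10 - N8 - N12 - N15: 7+3+5 = 15
N10 - N8 - N19 - N15: 7+7+2 = 16
The minimum is 15 ms via N10 - N8 - N12 - N15.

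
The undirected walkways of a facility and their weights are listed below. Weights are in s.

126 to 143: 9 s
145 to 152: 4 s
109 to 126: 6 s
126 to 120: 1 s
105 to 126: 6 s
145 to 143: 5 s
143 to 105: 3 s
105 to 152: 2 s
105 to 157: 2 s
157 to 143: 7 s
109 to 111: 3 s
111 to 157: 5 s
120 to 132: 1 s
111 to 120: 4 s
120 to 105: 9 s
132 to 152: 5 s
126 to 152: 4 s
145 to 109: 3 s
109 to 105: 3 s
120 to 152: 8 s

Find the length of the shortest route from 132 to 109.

8 s

Settle nodes by increasing distance from 132:
132: 0
120: 1  (via 132)
126: 2  (via 120)
111: 5  (via 120)
152: 5  (via 132)
105: 7  (via 152)
109: 8  (via 126)
Shortest route: 132–120–126–109 = 8 s.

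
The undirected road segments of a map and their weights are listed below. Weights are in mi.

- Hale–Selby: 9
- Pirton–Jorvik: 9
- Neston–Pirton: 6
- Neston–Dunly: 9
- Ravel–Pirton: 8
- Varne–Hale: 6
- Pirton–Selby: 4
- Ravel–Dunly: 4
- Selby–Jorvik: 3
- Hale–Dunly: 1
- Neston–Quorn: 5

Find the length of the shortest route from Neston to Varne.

Running Dijkstra from Neston:
Neston: 0
Quorn: 5  (via Neston)
Pirton: 6  (via Neston)
Dunly: 9  (via Neston)
Selby: 10  (via Pirton)
Hale: 10  (via Dunly)
Jorvik: 13  (via Selby)
Ravel: 13  (via Dunly)
Varne: 16  (via Hale)
Shortest route: Neston → Dunly → Hale → Varne = 16 mi.

16 mi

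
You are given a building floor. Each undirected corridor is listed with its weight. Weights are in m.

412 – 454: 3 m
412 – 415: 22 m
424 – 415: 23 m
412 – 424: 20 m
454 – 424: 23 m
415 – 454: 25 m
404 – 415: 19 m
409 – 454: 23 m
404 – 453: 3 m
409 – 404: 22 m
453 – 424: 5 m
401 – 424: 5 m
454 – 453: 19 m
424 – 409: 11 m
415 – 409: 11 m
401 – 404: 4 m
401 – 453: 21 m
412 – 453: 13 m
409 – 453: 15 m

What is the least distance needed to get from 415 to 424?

Compare a few routes:
415 - 424: 23 = 23
415 - 404 - 401 - 424: 19+4+5 = 28
415 - 409 - 424: 11+11 = 22
415 - 404 - 453 - 424: 19+3+5 = 27
The minimum is 22 m via 415 - 409 - 424.

22 m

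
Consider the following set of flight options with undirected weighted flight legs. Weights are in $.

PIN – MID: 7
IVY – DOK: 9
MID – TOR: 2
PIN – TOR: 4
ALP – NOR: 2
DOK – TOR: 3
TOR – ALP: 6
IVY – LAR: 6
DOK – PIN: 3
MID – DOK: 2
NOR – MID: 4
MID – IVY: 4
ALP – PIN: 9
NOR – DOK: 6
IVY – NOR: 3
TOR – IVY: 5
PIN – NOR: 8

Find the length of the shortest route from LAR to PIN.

Candidate routes:
LAR–IVY–MID–TOR–PIN: 6+4+2+4 = 16
LAR–IVY–TOR–PIN: 6+5+4 = 15
The minimum is $15 via LAR–IVY–TOR–PIN.

$15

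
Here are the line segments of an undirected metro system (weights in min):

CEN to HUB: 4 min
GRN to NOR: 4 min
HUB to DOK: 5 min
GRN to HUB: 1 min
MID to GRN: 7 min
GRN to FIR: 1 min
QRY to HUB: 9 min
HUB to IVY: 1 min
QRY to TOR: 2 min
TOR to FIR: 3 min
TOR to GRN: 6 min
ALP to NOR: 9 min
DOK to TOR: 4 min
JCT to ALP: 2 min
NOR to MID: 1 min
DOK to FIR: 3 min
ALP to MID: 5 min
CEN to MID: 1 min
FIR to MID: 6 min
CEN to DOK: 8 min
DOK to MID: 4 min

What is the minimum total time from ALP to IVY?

11 min

Candidate routes:
ALP → MID → NOR → GRN → HUB → IVY: 5+1+4+1+1 = 12
ALP → MID → CEN → HUB → IVY: 5+1+4+1 = 11
The minimum is 11 min via ALP → MID → CEN → HUB → IVY.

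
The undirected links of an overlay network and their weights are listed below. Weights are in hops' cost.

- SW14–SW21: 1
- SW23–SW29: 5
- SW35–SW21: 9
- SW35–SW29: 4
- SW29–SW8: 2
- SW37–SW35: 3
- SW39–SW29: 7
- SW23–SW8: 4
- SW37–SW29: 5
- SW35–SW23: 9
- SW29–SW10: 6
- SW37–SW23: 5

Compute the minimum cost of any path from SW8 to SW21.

15 hops' cost

Shortest distances from SW8:
SW8: 0
SW29: 2  (via SW8)
SW23: 4  (via SW8)
SW35: 6  (via SW29)
SW37: 7  (via SW29)
SW10: 8  (via SW29)
SW39: 9  (via SW29)
SW21: 15  (via SW35)
Shortest route: SW8–SW29–SW35–SW21 = 15 hops' cost.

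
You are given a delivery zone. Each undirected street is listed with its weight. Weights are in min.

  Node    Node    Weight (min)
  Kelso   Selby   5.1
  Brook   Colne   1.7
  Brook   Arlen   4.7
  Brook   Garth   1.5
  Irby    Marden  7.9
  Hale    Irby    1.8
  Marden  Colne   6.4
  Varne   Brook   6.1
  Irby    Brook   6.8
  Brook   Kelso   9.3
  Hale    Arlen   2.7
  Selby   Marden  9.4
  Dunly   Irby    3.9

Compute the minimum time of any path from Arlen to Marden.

Shortest distances from Arlen:
Arlen: 0
Hale: 2.7  (via Arlen)
Irby: 4.5  (via Hale)
Brook: 4.7  (via Arlen)
Garth: 6.2  (via Brook)
Colne: 6.4  (via Brook)
Dunly: 8.4  (via Irby)
Varne: 10.8  (via Brook)
Marden: 12.4  (via Irby)
Shortest route: Arlen → Hale → Irby → Marden = 12.4 min.

12.4 min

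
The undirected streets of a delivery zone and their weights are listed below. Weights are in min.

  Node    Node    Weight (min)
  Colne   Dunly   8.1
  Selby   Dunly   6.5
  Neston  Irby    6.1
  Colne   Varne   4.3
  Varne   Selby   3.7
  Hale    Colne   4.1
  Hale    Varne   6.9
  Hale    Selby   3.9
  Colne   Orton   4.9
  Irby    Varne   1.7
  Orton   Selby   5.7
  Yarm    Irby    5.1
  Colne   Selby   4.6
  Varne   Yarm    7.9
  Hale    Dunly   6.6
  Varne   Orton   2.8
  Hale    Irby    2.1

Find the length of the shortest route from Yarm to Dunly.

Running Dijkstra from Yarm:
Yarm: 0
Irby: 5.1  (via Yarm)
Varne: 6.8  (via Irby)
Hale: 7.2  (via Irby)
Orton: 9.6  (via Varne)
Selby: 10.5  (via Varne)
Colne: 11.1  (via Varne)
Neston: 11.2  (via Irby)
Dunly: 13.8  (via Hale)
Shortest route: Yarm–Irby–Hale–Dunly = 13.8 min.

13.8 min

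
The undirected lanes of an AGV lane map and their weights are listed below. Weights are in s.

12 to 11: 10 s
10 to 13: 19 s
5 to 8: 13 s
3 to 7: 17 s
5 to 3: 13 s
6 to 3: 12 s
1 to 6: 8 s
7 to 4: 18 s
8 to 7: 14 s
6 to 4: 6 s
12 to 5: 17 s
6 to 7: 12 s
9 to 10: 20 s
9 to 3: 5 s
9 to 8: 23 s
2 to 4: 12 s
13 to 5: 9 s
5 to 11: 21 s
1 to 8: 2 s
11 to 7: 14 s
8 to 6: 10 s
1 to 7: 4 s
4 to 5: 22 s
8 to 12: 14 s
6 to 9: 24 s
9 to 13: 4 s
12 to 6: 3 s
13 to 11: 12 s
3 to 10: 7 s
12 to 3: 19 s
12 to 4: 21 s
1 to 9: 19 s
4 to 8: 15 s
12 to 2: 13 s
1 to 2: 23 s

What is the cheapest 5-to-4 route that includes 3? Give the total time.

Best 5 to 3: 5 → 3 costing 13
Shortest 3→4: 3 → 6 → 4 = 18
Total via 3: 13 + 18 = 31 s.

31 s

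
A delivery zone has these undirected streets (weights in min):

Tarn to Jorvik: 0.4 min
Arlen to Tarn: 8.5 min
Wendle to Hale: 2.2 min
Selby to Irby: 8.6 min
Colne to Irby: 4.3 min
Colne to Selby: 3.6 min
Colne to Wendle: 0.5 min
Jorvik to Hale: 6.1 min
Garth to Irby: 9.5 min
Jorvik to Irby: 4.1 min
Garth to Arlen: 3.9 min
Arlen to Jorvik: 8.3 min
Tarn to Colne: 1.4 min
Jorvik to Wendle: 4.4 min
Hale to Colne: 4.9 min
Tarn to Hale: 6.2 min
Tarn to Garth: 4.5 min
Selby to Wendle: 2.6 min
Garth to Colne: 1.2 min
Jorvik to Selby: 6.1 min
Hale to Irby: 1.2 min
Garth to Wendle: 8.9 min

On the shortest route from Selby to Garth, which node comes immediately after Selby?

Wendle

Candidate routes:
Selby - Wendle - Colne - Tarn - Garth: 2.6+0.5+1.4+4.5 = 9
Selby - Wendle - Colne - Garth: 2.6+0.5+1.2 = 4.3
Selby - Colne - Garth: 3.6+1.2 = 4.8
Selby - Jorvik - Tarn - Colne - Garth: 6.1+0.4+1.4+1.2 = 9.1
Cheapest is Selby - Wendle - Colne - Garth at 4.3 min.
So from Selby the first move is to Wendle.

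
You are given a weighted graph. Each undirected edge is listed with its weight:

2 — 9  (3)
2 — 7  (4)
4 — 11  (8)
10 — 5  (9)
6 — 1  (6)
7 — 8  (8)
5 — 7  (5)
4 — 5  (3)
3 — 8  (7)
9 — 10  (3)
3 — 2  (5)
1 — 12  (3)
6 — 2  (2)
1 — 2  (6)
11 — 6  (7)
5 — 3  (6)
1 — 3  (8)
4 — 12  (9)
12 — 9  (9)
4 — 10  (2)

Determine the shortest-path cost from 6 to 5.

11

Candidate routes:
6 - 2 - 7 - 5: 2+4+5 = 11
6 - 2 - 3 - 5: 2+5+6 = 13
6 - 2 - 9 - 10 - 5: 2+3+3+9 = 17
6 - 2 - 9 - 10 - 4 - 5: 2+3+3+2+3 = 13
Cheapest is 6 - 2 - 7 - 5 at 11.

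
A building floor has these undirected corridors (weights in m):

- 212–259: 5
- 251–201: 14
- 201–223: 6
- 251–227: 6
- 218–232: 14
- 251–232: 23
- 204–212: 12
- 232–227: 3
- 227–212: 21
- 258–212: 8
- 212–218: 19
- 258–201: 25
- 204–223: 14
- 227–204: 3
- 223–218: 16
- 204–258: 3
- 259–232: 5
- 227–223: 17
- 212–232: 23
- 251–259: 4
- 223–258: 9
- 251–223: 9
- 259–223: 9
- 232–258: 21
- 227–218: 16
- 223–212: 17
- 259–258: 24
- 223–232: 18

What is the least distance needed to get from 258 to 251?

Running Dijkstra from 258:
258: 0
204: 3  (via 258)
227: 6  (via 204)
212: 8  (via 258)
232: 9  (via 227)
223: 9  (via 258)
251: 12  (via 227)
Shortest route: 258 → 204 → 227 → 251 = 12 m.

12 m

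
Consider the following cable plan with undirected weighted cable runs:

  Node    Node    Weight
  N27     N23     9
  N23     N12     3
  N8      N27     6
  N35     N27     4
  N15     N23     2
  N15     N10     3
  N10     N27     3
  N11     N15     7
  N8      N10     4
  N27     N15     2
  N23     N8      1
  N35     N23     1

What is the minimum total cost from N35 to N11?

10

Candidate routes:
N35 → N23 → N15 → N11: 1+2+7 = 10
N35 → N23 → N8 → N10 → N15 → N11: 1+1+4+3+7 = 16
N35 → N27 → N15 → N11: 4+2+7 = 13
Cheapest is N35 → N23 → N15 → N11 at 10.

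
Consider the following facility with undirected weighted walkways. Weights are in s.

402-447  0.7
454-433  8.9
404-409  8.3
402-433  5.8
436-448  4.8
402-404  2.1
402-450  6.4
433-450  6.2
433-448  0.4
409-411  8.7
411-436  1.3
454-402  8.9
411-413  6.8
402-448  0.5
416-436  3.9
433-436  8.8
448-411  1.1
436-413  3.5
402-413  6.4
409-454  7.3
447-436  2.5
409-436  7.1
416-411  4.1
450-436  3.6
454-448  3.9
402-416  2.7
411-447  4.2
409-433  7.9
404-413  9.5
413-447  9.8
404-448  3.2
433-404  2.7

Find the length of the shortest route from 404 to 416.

4.8 s

Compare a few routes:
404 → 433 → 448 → 402 → 416: 2.7+0.4+0.5+2.7 = 6.3
404 → 448 → 402 → 416: 3.2+0.5+2.7 = 6.4
404 → 402 → 416: 2.1+2.7 = 4.8
Cheapest is 404 → 402 → 416 at 4.8 s.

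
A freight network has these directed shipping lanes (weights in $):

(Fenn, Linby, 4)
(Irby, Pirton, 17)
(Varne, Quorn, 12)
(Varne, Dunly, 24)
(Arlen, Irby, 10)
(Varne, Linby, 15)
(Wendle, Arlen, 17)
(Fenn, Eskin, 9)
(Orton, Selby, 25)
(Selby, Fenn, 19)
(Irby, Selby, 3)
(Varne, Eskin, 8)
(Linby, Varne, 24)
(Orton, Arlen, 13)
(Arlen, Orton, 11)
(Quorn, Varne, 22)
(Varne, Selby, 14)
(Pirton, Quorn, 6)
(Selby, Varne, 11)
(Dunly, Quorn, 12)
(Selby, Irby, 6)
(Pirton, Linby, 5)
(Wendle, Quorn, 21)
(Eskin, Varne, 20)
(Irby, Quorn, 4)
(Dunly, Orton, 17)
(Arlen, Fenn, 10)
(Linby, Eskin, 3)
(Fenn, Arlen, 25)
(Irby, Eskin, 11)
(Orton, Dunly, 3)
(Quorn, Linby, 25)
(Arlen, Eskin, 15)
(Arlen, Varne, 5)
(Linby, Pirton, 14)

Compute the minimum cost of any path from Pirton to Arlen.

$82

Settle nodes by increasing distance from Pirton:
Pirton: 0
Linby: 5  (via Pirton)
Quorn: 6  (via Pirton)
Eskin: 8  (via Linby)
Varne: 28  (via Quorn)
Selby: 42  (via Varne)
Irby: 48  (via Selby)
Dunly: 52  (via Varne)
Fenn: 61  (via Selby)
Orton: 69  (via Dunly)
Arlen: 82  (via Orton)
Shortest route: Pirton → Quorn → Varne → Dunly → Orton → Arlen = $82.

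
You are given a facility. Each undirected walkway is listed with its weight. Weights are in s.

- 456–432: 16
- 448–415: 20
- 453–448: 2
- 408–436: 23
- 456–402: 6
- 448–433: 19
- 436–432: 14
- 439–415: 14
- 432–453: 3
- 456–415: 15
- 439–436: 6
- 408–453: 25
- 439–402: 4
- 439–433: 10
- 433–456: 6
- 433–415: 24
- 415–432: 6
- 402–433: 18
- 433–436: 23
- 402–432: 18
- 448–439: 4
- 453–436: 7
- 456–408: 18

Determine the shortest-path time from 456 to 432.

16 s

Enumerating some paths:
456 - 402 - 439 - 448 - 453 - 432: 6+4+4+2+3 = 19
456 - 432: 16 = 16
456 - 415 - 432: 15+6 = 21
The minimum is 16 s via 456 - 432.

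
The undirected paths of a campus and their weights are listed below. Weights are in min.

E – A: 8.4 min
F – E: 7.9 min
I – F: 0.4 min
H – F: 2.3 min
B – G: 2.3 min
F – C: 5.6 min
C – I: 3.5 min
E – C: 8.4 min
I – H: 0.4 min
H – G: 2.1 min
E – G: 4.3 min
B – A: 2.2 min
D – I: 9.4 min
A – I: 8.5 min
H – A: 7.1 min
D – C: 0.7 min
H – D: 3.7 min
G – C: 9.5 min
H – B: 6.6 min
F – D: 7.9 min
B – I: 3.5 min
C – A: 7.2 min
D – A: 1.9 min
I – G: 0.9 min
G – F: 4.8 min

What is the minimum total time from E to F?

Settle nodes by increasing distance from E:
E: 0
G: 4.3  (via E)
I: 5.2  (via G)
F: 5.6  (via I)
Shortest route: E–G–I–F = 5.6 min.

5.6 min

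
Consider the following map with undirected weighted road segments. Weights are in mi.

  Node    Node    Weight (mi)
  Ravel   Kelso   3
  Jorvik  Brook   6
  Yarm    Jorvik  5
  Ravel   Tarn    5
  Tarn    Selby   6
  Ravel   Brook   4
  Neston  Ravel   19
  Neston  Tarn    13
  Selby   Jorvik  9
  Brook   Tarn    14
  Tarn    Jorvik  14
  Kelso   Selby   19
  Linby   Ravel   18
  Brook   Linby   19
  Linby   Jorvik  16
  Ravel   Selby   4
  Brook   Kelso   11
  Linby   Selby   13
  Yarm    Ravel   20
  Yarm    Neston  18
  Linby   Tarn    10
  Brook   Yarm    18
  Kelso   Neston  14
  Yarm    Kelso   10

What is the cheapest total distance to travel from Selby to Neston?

Enumerating some paths:
Selby–Ravel–Kelso–Neston: 4+3+14 = 21
Selby–Tarn–Neston: 6+13 = 19
Cheapest is Selby–Tarn–Neston at 19 mi.

19 mi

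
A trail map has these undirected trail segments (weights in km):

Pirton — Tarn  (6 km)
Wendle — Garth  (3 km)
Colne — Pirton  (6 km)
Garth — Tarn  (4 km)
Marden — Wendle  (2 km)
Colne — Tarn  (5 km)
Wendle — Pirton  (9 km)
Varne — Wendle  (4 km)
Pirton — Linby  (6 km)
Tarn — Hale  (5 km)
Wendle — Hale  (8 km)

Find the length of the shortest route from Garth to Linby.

16 km

Running Dijkstra from Garth:
Garth: 0
Wendle: 3  (via Garth)
Tarn: 4  (via Garth)
Marden: 5  (via Wendle)
Varne: 7  (via Wendle)
Hale: 9  (via Tarn)
Colne: 9  (via Tarn)
Pirton: 10  (via Tarn)
Linby: 16  (via Pirton)
Shortest route: Garth → Tarn → Pirton → Linby = 16 km.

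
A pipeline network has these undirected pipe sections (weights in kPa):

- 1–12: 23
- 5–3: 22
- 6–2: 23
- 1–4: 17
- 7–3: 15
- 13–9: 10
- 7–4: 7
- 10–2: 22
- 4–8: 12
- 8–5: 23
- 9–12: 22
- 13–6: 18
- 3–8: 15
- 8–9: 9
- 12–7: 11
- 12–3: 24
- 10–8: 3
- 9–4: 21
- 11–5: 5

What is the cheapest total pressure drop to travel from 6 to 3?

52 kPa

Shortest distances from 6:
6: 0
13: 18  (via 6)
2: 23  (via 6)
9: 28  (via 13)
8: 37  (via 9)
10: 40  (via 8)
4: 49  (via 9)
12: 50  (via 9)
3: 52  (via 8)
Shortest route: 6–13–9–8–3 = 52 kPa.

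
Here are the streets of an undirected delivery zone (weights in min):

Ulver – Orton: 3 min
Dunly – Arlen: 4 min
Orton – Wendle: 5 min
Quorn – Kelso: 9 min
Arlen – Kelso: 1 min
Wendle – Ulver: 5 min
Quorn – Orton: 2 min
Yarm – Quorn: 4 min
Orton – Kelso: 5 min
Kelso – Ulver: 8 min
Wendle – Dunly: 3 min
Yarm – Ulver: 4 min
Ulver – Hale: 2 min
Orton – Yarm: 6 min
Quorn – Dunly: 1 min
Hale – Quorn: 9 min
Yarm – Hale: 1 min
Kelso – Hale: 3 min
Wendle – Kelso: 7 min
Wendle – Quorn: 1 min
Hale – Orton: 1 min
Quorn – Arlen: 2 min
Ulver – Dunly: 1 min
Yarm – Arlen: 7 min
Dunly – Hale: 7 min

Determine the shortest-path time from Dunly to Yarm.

4 min

Settle nodes by increasing distance from Dunly:
Dunly: 0
Quorn: 1  (via Dunly)
Ulver: 1  (via Dunly)
Wendle: 2  (via Quorn)
Arlen: 3  (via Quorn)
Orton: 3  (via Quorn)
Hale: 3  (via Ulver)
Kelso: 4  (via Arlen)
Yarm: 4  (via Hale)
Shortest route: Dunly–Ulver–Hale–Yarm = 4 min.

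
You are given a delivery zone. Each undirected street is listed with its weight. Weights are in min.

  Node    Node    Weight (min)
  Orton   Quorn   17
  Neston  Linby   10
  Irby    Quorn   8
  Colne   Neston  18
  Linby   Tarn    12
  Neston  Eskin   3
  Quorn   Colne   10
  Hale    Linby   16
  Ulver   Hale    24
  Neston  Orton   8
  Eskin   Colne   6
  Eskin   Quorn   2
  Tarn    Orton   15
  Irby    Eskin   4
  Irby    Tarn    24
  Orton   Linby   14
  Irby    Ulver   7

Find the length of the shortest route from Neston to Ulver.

Candidate routes:
Neston - Eskin - Quorn - Irby - Ulver: 3+2+8+7 = 20
Neston - Eskin - Colne - Quorn - Irby - Ulver: 3+6+10+8+7 = 34
Neston - Colne - Eskin - Irby - Ulver: 18+6+4+7 = 35
Neston - Eskin - Irby - Ulver: 3+4+7 = 14
The minimum is 14 min via Neston - Eskin - Irby - Ulver.

14 min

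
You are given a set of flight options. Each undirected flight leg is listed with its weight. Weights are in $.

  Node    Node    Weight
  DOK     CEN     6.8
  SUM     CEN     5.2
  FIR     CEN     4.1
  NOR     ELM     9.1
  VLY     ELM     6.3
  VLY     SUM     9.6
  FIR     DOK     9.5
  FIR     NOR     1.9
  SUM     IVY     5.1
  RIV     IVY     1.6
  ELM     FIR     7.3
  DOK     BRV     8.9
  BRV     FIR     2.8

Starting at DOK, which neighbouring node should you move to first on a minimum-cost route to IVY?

Enumerating some paths:
DOK → BRV → FIR → CEN → SUM → IVY: 8.9+2.8+4.1+5.2+5.1 = 26.1
DOK → FIR → ELM → VLY → SUM → IVY: 9.5+7.3+6.3+9.6+5.1 = 37.8
DOK → CEN → SUM → IVY: 6.8+5.2+5.1 = 17.1
DOK → FIR → CEN → SUM → IVY: 9.5+4.1+5.2+5.1 = 23.9
Cheapest is DOK → CEN → SUM → IVY at $17.1.
So from DOK the first move is to CEN.

CEN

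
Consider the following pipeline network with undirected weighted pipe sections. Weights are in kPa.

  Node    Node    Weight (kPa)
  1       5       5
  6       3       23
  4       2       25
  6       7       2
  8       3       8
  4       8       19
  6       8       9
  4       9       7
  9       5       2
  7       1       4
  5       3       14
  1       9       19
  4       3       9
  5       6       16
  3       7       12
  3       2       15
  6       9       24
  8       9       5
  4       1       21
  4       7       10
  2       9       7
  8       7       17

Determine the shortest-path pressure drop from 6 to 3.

Enumerating some paths:
6 - 8 - 3: 9+8 = 17
6 - 3: 23 = 23
6 - 7 - 4 - 3: 2+10+9 = 21
6 - 7 - 3: 2+12 = 14
The minimum is 14 kPa via 6 - 7 - 3.

14 kPa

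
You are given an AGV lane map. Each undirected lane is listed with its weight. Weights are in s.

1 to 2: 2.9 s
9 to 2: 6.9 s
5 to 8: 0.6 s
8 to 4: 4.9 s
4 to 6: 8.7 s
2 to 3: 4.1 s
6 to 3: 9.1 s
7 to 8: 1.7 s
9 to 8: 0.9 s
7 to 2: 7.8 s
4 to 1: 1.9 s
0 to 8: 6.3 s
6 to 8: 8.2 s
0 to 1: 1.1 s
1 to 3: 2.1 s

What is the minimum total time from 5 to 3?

Candidate routes:
5 → 8 → 4 → 1 → 3: 0.6+4.9+1.9+2.1 = 9.5
5 → 8 → 0 → 1 → 3: 0.6+6.3+1.1+2.1 = 10.1
The minimum is 9.5 s via 5 → 8 → 4 → 1 → 3.

9.5 s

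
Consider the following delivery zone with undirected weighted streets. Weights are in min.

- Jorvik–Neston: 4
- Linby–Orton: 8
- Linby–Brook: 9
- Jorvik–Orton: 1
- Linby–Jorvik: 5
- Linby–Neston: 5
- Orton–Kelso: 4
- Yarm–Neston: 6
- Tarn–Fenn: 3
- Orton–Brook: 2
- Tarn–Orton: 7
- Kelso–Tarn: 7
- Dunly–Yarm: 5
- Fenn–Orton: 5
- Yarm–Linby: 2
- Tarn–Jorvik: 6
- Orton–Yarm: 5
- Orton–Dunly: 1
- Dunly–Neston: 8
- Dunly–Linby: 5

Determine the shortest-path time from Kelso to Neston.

9 min

Settle nodes by increasing distance from Kelso:
Kelso: 0
Orton: 4  (via Kelso)
Dunly: 5  (via Orton)
Jorvik: 5  (via Orton)
Brook: 6  (via Orton)
Tarn: 7  (via Kelso)
Fenn: 9  (via Orton)
Yarm: 9  (via Orton)
Neston: 9  (via Jorvik)
Shortest route: Kelso → Orton → Jorvik → Neston = 9 min.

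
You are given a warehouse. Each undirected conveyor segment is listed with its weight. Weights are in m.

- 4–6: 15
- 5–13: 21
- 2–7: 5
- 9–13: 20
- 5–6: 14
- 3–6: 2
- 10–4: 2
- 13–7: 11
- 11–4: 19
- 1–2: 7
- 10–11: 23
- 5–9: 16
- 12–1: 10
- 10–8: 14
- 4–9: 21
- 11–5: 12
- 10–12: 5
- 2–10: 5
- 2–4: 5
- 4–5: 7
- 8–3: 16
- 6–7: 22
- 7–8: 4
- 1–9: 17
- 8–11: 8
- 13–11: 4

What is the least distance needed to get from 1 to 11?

24 m

Compare a few routes:
1 - 2 - 4 - 11: 7+5+19 = 31
1 - 2 - 7 - 13 - 11: 7+5+11+4 = 27
1 - 2 - 7 - 8 - 11: 7+5+4+8 = 24
1 - 2 - 4 - 5 - 11: 7+5+7+12 = 31
Cheapest is 1 - 2 - 7 - 8 - 11 at 24 m.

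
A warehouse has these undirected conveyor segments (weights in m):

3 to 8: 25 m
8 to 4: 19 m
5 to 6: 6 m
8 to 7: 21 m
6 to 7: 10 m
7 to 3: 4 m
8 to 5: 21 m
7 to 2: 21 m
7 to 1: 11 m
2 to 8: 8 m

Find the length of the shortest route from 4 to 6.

46 m

Candidate routes:
4–8–5–6: 19+21+6 = 46
4–8–3–7–6: 19+25+4+10 = 58
4–8–7–6: 19+21+10 = 50
Cheapest is 4–8–5–6 at 46 m.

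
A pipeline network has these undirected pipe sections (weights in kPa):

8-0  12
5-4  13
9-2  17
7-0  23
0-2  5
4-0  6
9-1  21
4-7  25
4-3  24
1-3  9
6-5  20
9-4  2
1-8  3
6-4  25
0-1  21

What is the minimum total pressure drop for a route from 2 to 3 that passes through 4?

Shortest 2→4: 2 → 0 → 4 = 11
Best 4 to 3: 4 → 3 costing 24
Total via 4: 11 + 24 = 35 kPa.

35 kPa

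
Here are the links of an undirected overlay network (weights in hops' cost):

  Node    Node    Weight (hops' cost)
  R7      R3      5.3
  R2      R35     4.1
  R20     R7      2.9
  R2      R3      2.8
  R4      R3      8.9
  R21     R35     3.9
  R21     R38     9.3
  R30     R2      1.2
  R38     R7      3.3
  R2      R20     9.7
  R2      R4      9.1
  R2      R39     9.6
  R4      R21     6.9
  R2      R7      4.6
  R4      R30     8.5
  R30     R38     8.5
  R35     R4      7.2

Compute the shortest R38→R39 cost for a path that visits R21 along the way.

Best R38 to R21: R38–R21 costing 9.3
Best R21 to R39: R21–R35–R2–R39 costing 17.6
Total via R21: 9.3 + 17.6 = 26.9 hops' cost.

26.9 hops' cost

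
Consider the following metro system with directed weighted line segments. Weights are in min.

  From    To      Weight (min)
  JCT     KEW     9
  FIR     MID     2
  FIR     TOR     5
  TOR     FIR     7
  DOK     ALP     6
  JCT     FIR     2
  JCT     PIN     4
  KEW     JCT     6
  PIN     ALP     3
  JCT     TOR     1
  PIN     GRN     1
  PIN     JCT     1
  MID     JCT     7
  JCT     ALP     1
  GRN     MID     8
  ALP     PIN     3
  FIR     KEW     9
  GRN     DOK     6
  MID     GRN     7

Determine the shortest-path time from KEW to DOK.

Running Dijkstra from KEW:
KEW: 0
JCT: 6  (via KEW)
TOR: 7  (via JCT)
ALP: 7  (via JCT)
FIR: 8  (via JCT)
MID: 10  (via FIR)
PIN: 10  (via JCT)
GRN: 11  (via PIN)
DOK: 17  (via GRN)
Shortest route: KEW → JCT → PIN → GRN → DOK = 17 min.

17 min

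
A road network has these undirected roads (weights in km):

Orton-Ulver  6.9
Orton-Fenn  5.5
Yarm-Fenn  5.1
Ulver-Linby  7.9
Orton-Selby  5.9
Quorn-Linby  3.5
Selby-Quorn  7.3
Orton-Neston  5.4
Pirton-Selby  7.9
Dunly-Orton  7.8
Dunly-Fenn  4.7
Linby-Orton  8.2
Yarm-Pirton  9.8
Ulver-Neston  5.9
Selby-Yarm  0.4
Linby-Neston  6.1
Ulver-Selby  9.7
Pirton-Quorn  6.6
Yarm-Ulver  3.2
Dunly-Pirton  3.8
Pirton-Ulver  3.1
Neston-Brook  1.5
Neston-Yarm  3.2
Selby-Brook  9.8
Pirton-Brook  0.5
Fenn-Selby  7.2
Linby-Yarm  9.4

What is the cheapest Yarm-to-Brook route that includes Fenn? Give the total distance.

Best Yarm to Fenn: Yarm–Fenn costing 5.1
Shortest Fenn→Brook: Fenn–Dunly–Pirton–Brook = 9
Total via Fenn: 5.1 + 9 = 14.1 km.

14.1 km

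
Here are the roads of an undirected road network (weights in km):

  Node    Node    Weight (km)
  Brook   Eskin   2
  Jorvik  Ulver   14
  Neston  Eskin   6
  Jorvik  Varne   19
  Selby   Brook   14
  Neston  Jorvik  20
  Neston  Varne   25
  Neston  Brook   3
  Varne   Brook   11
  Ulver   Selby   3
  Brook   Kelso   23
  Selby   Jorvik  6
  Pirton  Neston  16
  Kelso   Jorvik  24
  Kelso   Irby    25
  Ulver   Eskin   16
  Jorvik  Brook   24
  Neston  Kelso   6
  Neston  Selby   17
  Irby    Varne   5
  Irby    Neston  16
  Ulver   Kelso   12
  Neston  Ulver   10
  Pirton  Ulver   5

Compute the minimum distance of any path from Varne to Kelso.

20 km

Running Dijkstra from Varne:
Varne: 0
Irby: 5  (via Varne)
Brook: 11  (via Varne)
Eskin: 13  (via Brook)
Neston: 14  (via Brook)
Jorvik: 19  (via Varne)
Kelso: 20  (via Neston)
Shortest route: Varne–Brook–Neston–Kelso = 20 km.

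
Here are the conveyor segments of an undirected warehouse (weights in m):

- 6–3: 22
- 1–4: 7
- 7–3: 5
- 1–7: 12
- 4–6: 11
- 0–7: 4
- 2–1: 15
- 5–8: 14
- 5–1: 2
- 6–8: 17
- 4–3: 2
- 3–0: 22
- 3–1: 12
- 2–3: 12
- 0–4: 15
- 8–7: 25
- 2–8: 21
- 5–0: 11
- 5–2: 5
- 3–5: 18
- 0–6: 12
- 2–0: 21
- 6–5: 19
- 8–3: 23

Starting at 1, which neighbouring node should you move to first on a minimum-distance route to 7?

7

Compare a few routes:
1–4–3–7: 7+2+5 = 14
1–3–7: 12+5 = 17
1–7: 12 = 12
Cheapest is 1–7 at 12 m.
So from 1 the first move is to 7.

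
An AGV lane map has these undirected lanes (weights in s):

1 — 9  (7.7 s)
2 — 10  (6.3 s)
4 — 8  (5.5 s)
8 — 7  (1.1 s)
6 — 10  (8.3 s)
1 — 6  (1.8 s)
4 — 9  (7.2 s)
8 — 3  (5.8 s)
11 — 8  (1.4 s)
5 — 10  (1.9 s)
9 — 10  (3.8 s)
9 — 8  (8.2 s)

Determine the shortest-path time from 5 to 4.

Running Dijkstra from 5:
5: 0
10: 1.9  (via 5)
9: 5.7  (via 10)
2: 8.2  (via 10)
6: 10.2  (via 10)
1: 12  (via 6)
4: 12.9  (via 9)
Shortest route: 5 → 10 → 9 → 4 = 12.9 s.

12.9 s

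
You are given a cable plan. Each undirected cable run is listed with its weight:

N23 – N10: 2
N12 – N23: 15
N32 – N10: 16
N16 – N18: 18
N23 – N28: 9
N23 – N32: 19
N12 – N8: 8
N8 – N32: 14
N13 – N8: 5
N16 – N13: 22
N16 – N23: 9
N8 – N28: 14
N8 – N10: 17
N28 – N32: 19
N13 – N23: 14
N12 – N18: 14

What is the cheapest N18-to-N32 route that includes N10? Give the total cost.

45

Best N18 to N10: N18–N16–N23–N10 costing 29
Best N10 to N32: N10–N32 costing 16
Total via N10: 29 + 16 = 45.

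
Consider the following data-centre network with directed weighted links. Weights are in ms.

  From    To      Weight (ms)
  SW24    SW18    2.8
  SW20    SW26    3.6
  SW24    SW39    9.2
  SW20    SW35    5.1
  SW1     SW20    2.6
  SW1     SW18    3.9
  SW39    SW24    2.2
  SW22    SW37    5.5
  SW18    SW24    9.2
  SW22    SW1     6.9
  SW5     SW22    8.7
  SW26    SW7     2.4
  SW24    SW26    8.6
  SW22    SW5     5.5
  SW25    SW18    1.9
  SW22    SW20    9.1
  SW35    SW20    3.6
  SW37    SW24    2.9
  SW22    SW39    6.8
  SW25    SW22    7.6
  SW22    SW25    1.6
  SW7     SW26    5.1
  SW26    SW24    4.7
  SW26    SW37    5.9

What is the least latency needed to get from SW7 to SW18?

Compare a few routes:
SW7 - SW26 - SW37 - SW24 - SW18: 5.1+5.9+2.9+2.8 = 16.7
SW7 - SW26 - SW24 - SW18: 5.1+4.7+2.8 = 12.6
Cheapest is SW7 - SW26 - SW24 - SW18 at 12.6 ms.

12.6 ms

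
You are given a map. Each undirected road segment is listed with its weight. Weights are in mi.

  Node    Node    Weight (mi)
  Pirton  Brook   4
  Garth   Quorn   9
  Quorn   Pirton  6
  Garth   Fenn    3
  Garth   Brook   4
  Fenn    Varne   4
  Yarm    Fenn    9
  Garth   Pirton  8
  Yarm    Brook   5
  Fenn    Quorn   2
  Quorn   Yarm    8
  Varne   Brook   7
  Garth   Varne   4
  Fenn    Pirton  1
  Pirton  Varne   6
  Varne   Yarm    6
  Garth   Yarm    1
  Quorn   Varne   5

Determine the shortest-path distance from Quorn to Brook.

Enumerating some paths:
Quorn - Fenn - Garth - Brook: 2+3+4 = 9
Quorn - Fenn - Pirton - Brook: 2+1+4 = 7
Quorn - Pirton - Brook: 6+4 = 10
The minimum is 7 mi via Quorn - Fenn - Pirton - Brook.

7 mi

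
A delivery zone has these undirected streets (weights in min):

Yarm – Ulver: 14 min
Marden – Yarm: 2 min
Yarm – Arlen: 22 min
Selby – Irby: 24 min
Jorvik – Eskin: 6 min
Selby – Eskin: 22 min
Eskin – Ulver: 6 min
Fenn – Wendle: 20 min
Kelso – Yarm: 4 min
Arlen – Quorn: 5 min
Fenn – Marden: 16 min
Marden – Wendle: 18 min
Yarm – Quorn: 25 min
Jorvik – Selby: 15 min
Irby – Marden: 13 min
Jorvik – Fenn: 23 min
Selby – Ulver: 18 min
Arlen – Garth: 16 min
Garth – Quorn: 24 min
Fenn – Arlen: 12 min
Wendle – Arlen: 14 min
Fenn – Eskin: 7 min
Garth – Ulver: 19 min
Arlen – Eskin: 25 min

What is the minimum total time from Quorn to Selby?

45 min

Compare a few routes:
Quorn - Arlen - Fenn - Eskin - Selby: 5+12+7+22 = 46
Quorn - Arlen - Fenn - Eskin - Jorvik - Selby: 5+12+7+6+15 = 45
The minimum is 45 min via Quorn - Arlen - Fenn - Eskin - Jorvik - Selby.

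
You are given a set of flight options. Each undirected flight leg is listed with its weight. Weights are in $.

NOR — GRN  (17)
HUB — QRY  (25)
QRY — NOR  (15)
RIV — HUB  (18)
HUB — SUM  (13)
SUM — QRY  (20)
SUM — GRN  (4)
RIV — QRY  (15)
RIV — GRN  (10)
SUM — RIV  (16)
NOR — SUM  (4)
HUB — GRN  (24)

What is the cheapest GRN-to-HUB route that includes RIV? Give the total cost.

$28

Shortest GRN→RIV: GRN → RIV = 10
Best RIV to HUB: RIV → HUB costing 18
Total via RIV: 10 + 18 = $28.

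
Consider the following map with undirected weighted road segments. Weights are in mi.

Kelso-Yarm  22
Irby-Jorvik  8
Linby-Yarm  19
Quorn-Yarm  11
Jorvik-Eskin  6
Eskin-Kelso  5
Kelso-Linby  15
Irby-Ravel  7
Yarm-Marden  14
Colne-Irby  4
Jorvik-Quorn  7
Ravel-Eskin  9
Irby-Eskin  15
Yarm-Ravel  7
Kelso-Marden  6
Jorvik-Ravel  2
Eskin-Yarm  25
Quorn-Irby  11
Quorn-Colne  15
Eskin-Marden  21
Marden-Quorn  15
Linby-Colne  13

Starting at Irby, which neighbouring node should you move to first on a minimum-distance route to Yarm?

Ravel

Enumerating some paths:
Irby - Jorvik - Ravel - Yarm: 8+2+7 = 17
Irby - Ravel - Yarm: 7+7 = 14
The minimum is 14 mi via Irby - Ravel - Yarm.
So from Irby the first move is to Ravel.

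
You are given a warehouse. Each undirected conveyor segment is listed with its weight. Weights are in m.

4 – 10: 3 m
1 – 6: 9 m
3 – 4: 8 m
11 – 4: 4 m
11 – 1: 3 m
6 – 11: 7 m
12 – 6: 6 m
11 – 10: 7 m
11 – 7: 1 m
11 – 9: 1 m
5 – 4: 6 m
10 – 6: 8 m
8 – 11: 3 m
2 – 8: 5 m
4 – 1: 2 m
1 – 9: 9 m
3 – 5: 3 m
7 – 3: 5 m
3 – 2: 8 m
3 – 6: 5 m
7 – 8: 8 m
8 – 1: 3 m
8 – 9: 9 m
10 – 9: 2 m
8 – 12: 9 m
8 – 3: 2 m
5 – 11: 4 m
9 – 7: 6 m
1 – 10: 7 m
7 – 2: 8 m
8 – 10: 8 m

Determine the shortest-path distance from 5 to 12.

14 m

Shortest distances from 5:
5: 0
3: 3  (via 5)
11: 4  (via 5)
7: 5  (via 11)
8: 5  (via 3)
9: 5  (via 11)
4: 6  (via 5)
1: 7  (via 11)
10: 7  (via 9)
6: 8  (via 3)
2: 10  (via 8)
12: 14  (via 8)
Shortest route: 5–3–8–12 = 14 m.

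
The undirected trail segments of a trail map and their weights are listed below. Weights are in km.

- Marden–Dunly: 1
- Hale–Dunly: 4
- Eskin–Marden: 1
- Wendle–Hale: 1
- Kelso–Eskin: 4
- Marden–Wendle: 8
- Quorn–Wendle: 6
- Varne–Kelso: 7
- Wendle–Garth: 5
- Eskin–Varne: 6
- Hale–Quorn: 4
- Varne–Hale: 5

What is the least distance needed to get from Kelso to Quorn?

Candidate routes:
Kelso → Eskin → Marden → Dunly → Hale → Quorn: 4+1+1+4+4 = 14
Kelso → Varne → Hale → Quorn: 7+5+4 = 16
Cheapest is Kelso → Eskin → Marden → Dunly → Hale → Quorn at 14 km.

14 km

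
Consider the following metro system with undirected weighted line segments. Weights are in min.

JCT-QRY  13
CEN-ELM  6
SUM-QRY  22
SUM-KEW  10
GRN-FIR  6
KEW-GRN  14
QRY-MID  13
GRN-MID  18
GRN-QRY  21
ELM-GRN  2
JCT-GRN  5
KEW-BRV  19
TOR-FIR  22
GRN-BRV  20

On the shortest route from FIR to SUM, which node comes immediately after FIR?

Candidate routes:
FIR → GRN → JCT → QRY → SUM: 6+5+13+22 = 46
FIR → GRN → KEW → SUM: 6+14+10 = 30
FIR → GRN → BRV → KEW → SUM: 6+20+19+10 = 55
FIR → GRN → QRY → SUM: 6+21+22 = 49
Cheapest is FIR → GRN → KEW → SUM at 30 min.
So from FIR the first move is to GRN.

GRN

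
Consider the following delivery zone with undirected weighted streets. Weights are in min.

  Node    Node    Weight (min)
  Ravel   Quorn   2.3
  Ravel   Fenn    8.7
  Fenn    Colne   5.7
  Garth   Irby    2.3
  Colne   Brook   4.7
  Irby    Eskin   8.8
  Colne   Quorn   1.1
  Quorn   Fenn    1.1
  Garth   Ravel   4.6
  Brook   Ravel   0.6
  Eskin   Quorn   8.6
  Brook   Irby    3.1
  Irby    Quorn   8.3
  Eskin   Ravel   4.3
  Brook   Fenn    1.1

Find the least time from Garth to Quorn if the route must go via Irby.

Best Garth to Irby: Garth → Irby costing 2.3
Best Irby to Quorn: Irby → Brook → Fenn → Quorn costing 5.3
Total via Irby: 2.3 + 5.3 = 7.6 min.

7.6 min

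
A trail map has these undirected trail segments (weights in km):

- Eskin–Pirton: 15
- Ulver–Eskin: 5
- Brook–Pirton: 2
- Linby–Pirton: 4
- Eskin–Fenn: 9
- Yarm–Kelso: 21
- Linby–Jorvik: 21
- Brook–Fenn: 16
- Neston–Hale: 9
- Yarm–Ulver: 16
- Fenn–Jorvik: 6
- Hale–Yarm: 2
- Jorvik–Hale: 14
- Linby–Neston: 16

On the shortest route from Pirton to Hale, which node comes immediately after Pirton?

Linby

Compare a few routes:
Pirton - Linby - Neston - Hale: 4+16+9 = 29
Pirton - Brook - Fenn - Jorvik - Hale: 2+16+6+14 = 38
The minimum is 29 km via Pirton - Linby - Neston - Hale.
So from Pirton the first move is to Linby.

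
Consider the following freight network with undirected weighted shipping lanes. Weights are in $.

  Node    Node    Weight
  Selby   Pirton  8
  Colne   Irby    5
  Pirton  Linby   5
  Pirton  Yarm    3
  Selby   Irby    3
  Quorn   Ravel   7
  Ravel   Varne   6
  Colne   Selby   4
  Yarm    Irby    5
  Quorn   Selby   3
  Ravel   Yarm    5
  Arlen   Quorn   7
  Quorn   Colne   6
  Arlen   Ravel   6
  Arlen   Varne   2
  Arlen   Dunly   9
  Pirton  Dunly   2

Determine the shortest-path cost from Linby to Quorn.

Candidate routes:
Linby - Pirton - Yarm - Irby - Selby - Quorn: 5+3+5+3+3 = 19
Linby - Pirton - Selby - Quorn: 5+8+3 = 16
Cheapest is Linby - Pirton - Selby - Quorn at $16.

$16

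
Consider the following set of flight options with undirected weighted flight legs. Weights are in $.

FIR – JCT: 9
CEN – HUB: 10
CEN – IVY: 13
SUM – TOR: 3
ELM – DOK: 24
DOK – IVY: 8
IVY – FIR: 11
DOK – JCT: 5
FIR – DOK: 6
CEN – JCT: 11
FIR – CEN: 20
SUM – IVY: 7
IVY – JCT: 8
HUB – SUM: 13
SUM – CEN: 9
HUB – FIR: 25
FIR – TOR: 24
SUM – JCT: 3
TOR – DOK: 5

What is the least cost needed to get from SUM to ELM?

$32

Running Dijkstra from SUM:
SUM: 0
TOR: 3  (via SUM)
JCT: 3  (via SUM)
IVY: 7  (via SUM)
DOK: 8  (via TOR)
CEN: 9  (via SUM)
FIR: 12  (via JCT)
HUB: 13  (via SUM)
ELM: 32  (via DOK)
Shortest route: SUM → TOR → DOK → ELM = $32.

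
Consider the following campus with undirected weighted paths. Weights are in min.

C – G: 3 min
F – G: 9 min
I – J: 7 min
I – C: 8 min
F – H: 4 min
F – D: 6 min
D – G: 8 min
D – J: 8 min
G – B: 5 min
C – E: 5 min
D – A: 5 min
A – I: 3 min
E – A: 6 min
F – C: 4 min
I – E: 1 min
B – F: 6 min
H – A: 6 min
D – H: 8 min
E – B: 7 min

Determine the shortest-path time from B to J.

15 min

Enumerating some paths:
B - E - I - J: 7+1+7 = 15
B - G - C - E - I - J: 5+3+5+1+7 = 21
B - F - D - J: 6+6+8 = 20
B - G - D - J: 5+8+8 = 21
The minimum is 15 min via B - E - I - J.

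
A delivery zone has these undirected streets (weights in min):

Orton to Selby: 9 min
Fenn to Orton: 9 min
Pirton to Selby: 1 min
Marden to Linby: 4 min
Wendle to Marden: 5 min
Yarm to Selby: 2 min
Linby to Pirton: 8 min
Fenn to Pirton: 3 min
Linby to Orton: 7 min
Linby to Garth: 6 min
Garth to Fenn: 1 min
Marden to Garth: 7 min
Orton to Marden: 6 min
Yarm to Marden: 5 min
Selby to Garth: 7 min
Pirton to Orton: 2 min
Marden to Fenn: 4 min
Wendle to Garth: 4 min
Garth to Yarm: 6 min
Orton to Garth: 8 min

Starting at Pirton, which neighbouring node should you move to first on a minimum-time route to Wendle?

Candidate routes:
Pirton → Fenn → Garth → Wendle: 3+1+4 = 8
Pirton → Selby → Garth → Wendle: 1+7+4 = 12
Pirton → Fenn → Marden → Wendle: 3+4+5 = 12
Cheapest is Pirton → Fenn → Garth → Wendle at 8 min.
So from Pirton the first move is to Fenn.

Fenn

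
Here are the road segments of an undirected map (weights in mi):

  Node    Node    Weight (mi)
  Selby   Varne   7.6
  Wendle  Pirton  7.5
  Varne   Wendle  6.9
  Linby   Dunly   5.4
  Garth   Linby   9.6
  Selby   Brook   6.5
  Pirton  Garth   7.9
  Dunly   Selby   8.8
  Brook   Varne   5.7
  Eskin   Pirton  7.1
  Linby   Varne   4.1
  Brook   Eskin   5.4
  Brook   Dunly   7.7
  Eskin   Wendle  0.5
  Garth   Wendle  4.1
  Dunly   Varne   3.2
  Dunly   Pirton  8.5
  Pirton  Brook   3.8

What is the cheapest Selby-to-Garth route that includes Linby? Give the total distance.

Shortest Selby→Linby: Selby–Varne–Linby = 11.7
Best Linby to Garth: Linby–Garth costing 9.6
Total via Linby: 11.7 + 9.6 = 21.3 mi.

21.3 mi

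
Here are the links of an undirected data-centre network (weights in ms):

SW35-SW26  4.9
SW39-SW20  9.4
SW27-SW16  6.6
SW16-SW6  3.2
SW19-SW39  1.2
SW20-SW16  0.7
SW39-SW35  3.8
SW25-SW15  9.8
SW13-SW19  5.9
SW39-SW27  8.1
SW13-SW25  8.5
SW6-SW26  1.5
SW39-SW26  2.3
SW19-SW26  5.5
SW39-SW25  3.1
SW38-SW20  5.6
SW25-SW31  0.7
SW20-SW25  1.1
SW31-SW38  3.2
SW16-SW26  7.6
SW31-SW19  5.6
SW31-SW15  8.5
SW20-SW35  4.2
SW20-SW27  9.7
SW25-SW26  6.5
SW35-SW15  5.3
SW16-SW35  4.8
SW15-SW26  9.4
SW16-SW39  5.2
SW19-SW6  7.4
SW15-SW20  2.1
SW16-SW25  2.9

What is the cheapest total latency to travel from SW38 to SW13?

12.4 ms

Enumerating some paths:
SW38 → SW31 → SW25 → SW13: 3.2+0.7+8.5 = 12.4
SW38 → SW31 → SW25 → SW39 → SW19 → SW13: 3.2+0.7+3.1+1.2+5.9 = 14.1
The minimum is 12.4 ms via SW38 → SW31 → SW25 → SW13.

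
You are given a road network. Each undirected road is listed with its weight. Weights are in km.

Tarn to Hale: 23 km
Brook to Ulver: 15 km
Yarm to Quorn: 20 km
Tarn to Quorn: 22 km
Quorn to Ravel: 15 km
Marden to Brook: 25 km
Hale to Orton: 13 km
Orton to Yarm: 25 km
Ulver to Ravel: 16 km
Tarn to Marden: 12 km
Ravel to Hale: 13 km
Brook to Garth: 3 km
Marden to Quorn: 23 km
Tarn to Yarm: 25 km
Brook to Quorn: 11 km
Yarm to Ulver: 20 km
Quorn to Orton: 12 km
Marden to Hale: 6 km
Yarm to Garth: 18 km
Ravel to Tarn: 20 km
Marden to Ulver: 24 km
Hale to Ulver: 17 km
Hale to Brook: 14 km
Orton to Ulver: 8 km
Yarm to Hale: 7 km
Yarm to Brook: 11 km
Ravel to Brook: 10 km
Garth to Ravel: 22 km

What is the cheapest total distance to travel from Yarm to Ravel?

20 km

Settle nodes by increasing distance from Yarm:
Yarm: 0
Hale: 7  (via Yarm)
Brook: 11  (via Yarm)
Marden: 13  (via Hale)
Garth: 14  (via Brook)
Quorn: 20  (via Yarm)
Orton: 20  (via Hale)
Ulver: 20  (via Yarm)
Ravel: 20  (via Hale)
Shortest route: Yarm–Hale–Ravel = 20 km.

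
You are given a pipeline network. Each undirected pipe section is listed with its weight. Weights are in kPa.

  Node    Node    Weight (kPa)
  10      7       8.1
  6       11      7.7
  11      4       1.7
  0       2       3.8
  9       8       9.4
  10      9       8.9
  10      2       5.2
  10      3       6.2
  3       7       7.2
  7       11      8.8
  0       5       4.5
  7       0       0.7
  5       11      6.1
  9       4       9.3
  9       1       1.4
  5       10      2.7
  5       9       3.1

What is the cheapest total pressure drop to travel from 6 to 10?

16.5 kPa

Shortest distances from 6:
6: 0
11: 7.7  (via 6)
4: 9.4  (via 11)
5: 13.8  (via 11)
7: 16.5  (via 11)
10: 16.5  (via 5)
Shortest route: 6–11–5–10 = 16.5 kPa.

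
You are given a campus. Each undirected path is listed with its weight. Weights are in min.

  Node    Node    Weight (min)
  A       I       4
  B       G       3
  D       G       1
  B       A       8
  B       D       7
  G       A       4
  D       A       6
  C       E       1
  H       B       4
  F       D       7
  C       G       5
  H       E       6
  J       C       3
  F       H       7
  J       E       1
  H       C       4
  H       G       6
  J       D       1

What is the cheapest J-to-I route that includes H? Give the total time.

20 min

Best J to H: J–E–C–H costing 6
Shortest H→I: H–G–A–I = 14
Total via H: 6 + 14 = 20 min.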